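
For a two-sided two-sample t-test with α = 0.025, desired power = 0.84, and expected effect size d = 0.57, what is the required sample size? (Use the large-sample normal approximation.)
n = 65 per group

Sample size formula (two-sample t-test, normal approximation):
n = 2 · ((z_{α/2} + z_β) / d)²

z_{α/2} = 2.241 (for α = 0.025, two-sided)
z_β = 0.994 (for power = 0.84)
d = 0.57

n = 2 · ((2.241 + 0.994) / 0.57)²
n = 2 · (5.675)²
n ≈ 64.41
Round up to the next whole number: n = 65 per group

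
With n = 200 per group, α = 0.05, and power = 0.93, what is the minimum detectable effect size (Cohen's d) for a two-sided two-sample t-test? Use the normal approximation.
d ≈ 0.34

Minimum detectable effect (two-sample t-test, normal approximation):
d = (z_{α/2} + z_β) / √(n/2)
d = (1.960 + 1.476) / √(200/2)
d = 3.436 / 10.000
d ≈ 0.34

By Cohen's convention (0.2 small / 0.5 medium / 0.8 large): small effect.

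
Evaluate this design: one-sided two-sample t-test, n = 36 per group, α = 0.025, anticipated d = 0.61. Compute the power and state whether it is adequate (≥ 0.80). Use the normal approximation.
Power ≈ 0.74; the study is underpowered (power < 0.80)

Power calculation (two-sample t-test, normal approximation):
z_β = d · √(n/2) - z_α
z_β = 0.61 · √(36/2) - 1.960
z_β = 0.61 · 4.243 - 1.960
z_β = 0.628

Power = Φ(z_β) = Φ(0.628) ≈ 0.735

Effect size d = 0.61 is medium by Cohen's convention (0.2/0.5/0.8).

Threshold: power ≥ 0.80 is conventionally adequate.
Power ≈ 0.74 → the study is underpowered (power < 0.80).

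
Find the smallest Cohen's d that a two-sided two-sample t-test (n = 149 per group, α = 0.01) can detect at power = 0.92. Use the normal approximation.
d ≈ 0.46

Minimum detectable effect (two-sample t-test, normal approximation):
d = (z_{α/2} + z_β) / √(n/2)
d = (2.576 + 1.405) / √(149/2)
d = 3.981 / 8.631
d ≈ 0.46

By Cohen's convention (0.2 small / 0.5 medium / 0.8 large): small effect.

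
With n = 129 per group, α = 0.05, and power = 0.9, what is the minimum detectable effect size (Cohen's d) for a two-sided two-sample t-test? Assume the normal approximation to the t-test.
d ≈ 0.40

Minimum detectable effect (two-sample t-test, normal approximation):
d = (z_{α/2} + z_β) / √(n/2)
d = (1.960 + 1.282) / √(129/2)
d = 3.242 / 8.031
d ≈ 0.40

By Cohen's convention (0.2 small / 0.5 medium / 0.8 large): small effect.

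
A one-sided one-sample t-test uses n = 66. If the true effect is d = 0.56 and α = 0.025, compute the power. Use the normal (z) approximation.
Power ≈ 1.00

Power calculation (one-sample t-test, normal approximation):
z_β = d · √n - z_α
z_β = 0.56 · √66 - 1.960
z_β = 0.56 · 8.124 - 1.960
z_β = 2.589

Power = Φ(z_β) = Φ(2.589) ≈ 0.995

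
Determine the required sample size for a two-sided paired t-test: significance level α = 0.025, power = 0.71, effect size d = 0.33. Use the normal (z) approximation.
n = 72 pairs

Sample size formula (paired t-test, normal approximation):
n = ((z_{α/2} + z_β) / d)²

z_{α/2} = 2.241 (for α = 0.025, two-sided)
z_β = 0.553 (for power = 0.71)
d = 0.33

n = ((2.241 + 0.553) / 0.33)²
n = (8.467)²
n ≈ 71.69
Round up to the next whole number: n = 72 pairs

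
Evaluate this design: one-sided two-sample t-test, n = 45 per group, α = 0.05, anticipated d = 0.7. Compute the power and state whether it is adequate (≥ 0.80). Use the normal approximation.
Power ≈ 0.95; the study is adequately powered (power ≥ 0.80)

Power calculation (two-sample t-test, normal approximation):
z_β = d · √(n/2) - z_α
z_β = 0.7 · √(45/2) - 1.645
z_β = 0.7 · 4.743 - 1.645
z_β = 1.676

Power = Φ(z_β) = Φ(1.676) ≈ 0.953

Effect size d = 0.7 is medium by Cohen's convention (0.2/0.5/0.8).

Threshold: power ≥ 0.80 is conventionally adequate.
Power ≈ 0.95 → the study is adequately powered (power ≥ 0.80).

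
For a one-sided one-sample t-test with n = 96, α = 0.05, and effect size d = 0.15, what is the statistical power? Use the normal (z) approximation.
Power ≈ 0.43

Power calculation (one-sample t-test, normal approximation):
z_β = d · √n - z_α
z_β = 0.15 · √96 - 1.645
z_β = 0.15 · 9.798 - 1.645
z_β = -0.175

Power = Φ(z_β) = Φ(-0.175) ≈ 0.430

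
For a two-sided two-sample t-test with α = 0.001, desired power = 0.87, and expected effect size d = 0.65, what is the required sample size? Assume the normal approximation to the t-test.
n = 93 per group

Sample size formula (two-sample t-test, normal approximation):
n = 2 · ((z_{α/2} + z_β) / d)²

z_{α/2} = 3.291 (for α = 0.001, two-sided)
z_β = 1.126 (for power = 0.87)
d = 0.65

n = 2 · ((3.291 + 1.126) / 0.65)²
n = 2 · (6.795)²
n ≈ 92.34
Round up to the next whole number: n = 93 per group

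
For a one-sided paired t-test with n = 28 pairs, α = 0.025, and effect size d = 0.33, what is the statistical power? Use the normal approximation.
Power ≈ 0.42

Power calculation (paired t-test, normal approximation):
z_β = d · √n - z_α
z_β = 0.33 · √28 - 1.960
z_β = 0.33 · 5.292 - 1.960
z_β = -0.214

Power = Φ(z_β) = Φ(-0.214) ≈ 0.415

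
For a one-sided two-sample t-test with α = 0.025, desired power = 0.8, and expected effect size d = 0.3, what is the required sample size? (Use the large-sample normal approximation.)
n = 175 per group

Sample size formula (two-sample t-test, normal approximation):
n = 2 · ((z_α + z_β) / d)²

z_α = 1.960 (for α = 0.025, one-sided)
z_β = 0.842 (for power = 0.8)
d = 0.3

n = 2 · ((1.960 + 0.842) / 0.3)²
n = 2 · (9.340)²
n ≈ 174.47
Round up to the next whole number: n = 175 per group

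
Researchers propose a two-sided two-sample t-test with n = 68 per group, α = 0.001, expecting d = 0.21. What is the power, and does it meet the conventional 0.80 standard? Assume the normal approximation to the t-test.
Power ≈ 0.02; the study is underpowered (power < 0.80)

Power calculation (two-sample t-test, normal approximation):
z_β = d · √(n/2) - z_{α/2}
z_β = 0.21 · √(68/2) - 3.291
z_β = 0.21 · 5.831 - 3.291
z_β = -2.066

Power = Φ(z_β) = Φ(-2.066) ≈ 0.019

Effect size d = 0.21 is small by Cohen's convention (0.2/0.5/0.8).

Threshold: power ≥ 0.80 is conventionally adequate.
Power ≈ 0.02 → the study is underpowered (power < 0.80).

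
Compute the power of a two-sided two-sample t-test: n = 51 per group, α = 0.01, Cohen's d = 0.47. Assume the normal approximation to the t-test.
Power ≈ 0.42

Power calculation (two-sample t-test, normal approximation):
z_β = d · √(n/2) - z_{α/2}
z_β = 0.47 · √(51/2) - 2.576
z_β = 0.47 · 5.050 - 2.576
z_β = -0.202

Power = Φ(z_β) = Φ(-0.202) ≈ 0.420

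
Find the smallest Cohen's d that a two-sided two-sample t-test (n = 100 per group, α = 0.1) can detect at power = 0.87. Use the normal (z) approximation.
d ≈ 0.39

Minimum detectable effect (two-sample t-test, normal approximation):
d = (z_{α/2} + z_β) / √(n/2)
d = (1.645 + 1.126) / √(100/2)
d = 2.771 / 7.071
d ≈ 0.39

By Cohen's convention (0.2 small / 0.5 medium / 0.8 large): small effect.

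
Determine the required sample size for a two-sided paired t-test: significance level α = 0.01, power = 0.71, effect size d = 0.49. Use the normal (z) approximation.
n = 41 pairs

Sample size formula (paired t-test, normal approximation):
n = ((z_{α/2} + z_β) / d)²

z_{α/2} = 2.576 (for α = 0.01, two-sided)
z_β = 0.553 (for power = 0.71)
d = 0.49

n = ((2.576 + 0.553) / 0.49)²
n = (6.386)²
n ≈ 40.78
Round up to the next whole number: n = 41 pairs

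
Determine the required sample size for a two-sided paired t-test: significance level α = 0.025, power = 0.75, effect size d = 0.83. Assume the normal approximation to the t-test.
n = 13 pairs

Sample size formula (paired t-test, normal approximation):
n = ((z_{α/2} + z_β) / d)²

z_{α/2} = 2.241 (for α = 0.025, two-sided)
z_β = 0.674 (for power = 0.75)
d = 0.83

n = ((2.241 + 0.674) / 0.83)²
n = (3.512)²
n ≈ 12.33
Round up to the next whole number: n = 13 pairs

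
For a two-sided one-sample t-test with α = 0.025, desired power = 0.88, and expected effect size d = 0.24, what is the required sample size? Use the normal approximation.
n = 203

Sample size formula (one-sample t-test, normal approximation):
n = ((z_{α/2} + z_β) / d)²

z_{α/2} = 2.241 (for α = 0.025, two-sided)
z_β = 1.175 (for power = 0.88)
d = 0.24

n = ((2.241 + 1.175) / 0.24)²
n = (14.233)²
n ≈ 202.58
Round up to the next whole number: n = 203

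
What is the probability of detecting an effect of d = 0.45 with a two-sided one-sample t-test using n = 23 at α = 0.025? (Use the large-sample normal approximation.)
Power ≈ 0.47

Power calculation (one-sample t-test, normal approximation):
z_β = d · √n - z_{α/2}
z_β = 0.45 · √23 - 2.241
z_β = 0.45 · 4.796 - 2.241
z_β = -0.083

Power = Φ(z_β) = Φ(-0.083) ≈ 0.467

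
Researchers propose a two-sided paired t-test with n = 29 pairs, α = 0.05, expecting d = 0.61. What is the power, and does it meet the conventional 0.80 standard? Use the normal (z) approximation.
Power ≈ 0.91; the study is adequately powered (power ≥ 0.80)

Power calculation (paired t-test, normal approximation):
z_β = d · √n - z_{α/2}
z_β = 0.61 · √29 - 1.960
z_β = 0.61 · 5.385 - 1.960
z_β = 1.325

Power = Φ(z_β) = Φ(1.325) ≈ 0.907

Effect size d = 0.61 is medium by Cohen's convention (0.2/0.5/0.8).

Threshold: power ≥ 0.80 is conventionally adequate.
Power ≈ 0.91 → the study is adequately powered (power ≥ 0.80).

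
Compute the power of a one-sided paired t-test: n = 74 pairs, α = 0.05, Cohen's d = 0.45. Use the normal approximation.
Power ≈ 0.99

Power calculation (paired t-test, normal approximation):
z_β = d · √n - z_α
z_β = 0.45 · √74 - 1.645
z_β = 0.45 · 8.602 - 1.645
z_β = 2.226

Power = Φ(z_β) = Φ(2.226) ≈ 0.987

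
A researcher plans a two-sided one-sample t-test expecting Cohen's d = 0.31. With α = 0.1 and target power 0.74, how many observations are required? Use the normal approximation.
n = 55

Sample size formula (one-sample t-test, normal approximation):
n = ((z_{α/2} + z_β) / d)²

z_{α/2} = 1.645 (for α = 0.1, two-sided)
z_β = 0.643 (for power = 0.74)
d = 0.31

n = ((1.645 + 0.643) / 0.31)²
n = (7.381)²
n ≈ 54.48
Round up to the next whole number: n = 55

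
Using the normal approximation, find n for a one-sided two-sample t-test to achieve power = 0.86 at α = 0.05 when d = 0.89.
n = 19 per group

Sample size formula (two-sample t-test, normal approximation):
n = 2 · ((z_α + z_β) / d)²

z_α = 1.645 (for α = 0.05, one-sided)
z_β = 1.080 (for power = 0.86)
d = 0.89

n = 2 · ((1.645 + 1.080) / 0.89)²
n = 2 · (3.062)²
n ≈ 18.75
Round up to the next whole number: n = 19 per group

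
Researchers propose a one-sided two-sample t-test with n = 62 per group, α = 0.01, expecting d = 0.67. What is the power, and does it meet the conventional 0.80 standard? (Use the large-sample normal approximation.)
Power ≈ 0.92; the study is adequately powered (power ≥ 0.80)

Power calculation (two-sample t-test, normal approximation):
z_β = d · √(n/2) - z_α
z_β = 0.67 · √(62/2) - 2.326
z_β = 0.67 · 5.568 - 2.326
z_β = 1.404

Power = Φ(z_β) = Φ(1.404) ≈ 0.920

Effect size d = 0.67 is medium by Cohen's convention (0.2/0.5/0.8).

Threshold: power ≥ 0.80 is conventionally adequate.
Power ≈ 0.92 → the study is adequately powered (power ≥ 0.80).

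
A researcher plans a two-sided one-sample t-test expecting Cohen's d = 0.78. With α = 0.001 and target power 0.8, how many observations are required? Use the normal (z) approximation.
n = 29

Sample size formula (one-sample t-test, normal approximation):
n = ((z_{α/2} + z_β) / d)²

z_{α/2} = 3.291 (for α = 0.001, two-sided)
z_β = 0.842 (for power = 0.8)
d = 0.78

n = ((3.291 + 0.842) / 0.78)²
n = (5.299)²
n ≈ 28.08
Round up to the next whole number: n = 29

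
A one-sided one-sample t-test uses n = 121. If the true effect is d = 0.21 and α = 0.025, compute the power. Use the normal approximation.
Power ≈ 0.64

Power calculation (one-sample t-test, normal approximation):
z_β = d · √n - z_α
z_β = 0.21 · √121 - 1.960
z_β = 0.21 · 11.000 - 1.960
z_β = 0.350

Power = Φ(z_β) = Φ(0.350) ≈ 0.637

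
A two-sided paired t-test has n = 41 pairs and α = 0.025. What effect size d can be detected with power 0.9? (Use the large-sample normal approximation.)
d ≈ 0.55

Minimum detectable effect (paired t-test, normal approximation):
d = (z_{α/2} + z_β) / √n
d = (2.241 + 1.282) / √41
d = 3.523 / 6.403
d ≈ 0.55

By Cohen's convention (0.2 small / 0.5 medium / 0.8 large): medium effect.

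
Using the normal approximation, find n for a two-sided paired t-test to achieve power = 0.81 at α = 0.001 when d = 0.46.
n = 83 pairs

Sample size formula (paired t-test, normal approximation):
n = ((z_{α/2} + z_β) / d)²

z_{α/2} = 3.291 (for α = 0.001, two-sided)
z_β = 0.878 (for power = 0.81)
d = 0.46

n = ((3.291 + 0.878) / 0.46)²
n = (9.063)²
n ≈ 82.14
Round up to the next whole number: n = 83 pairs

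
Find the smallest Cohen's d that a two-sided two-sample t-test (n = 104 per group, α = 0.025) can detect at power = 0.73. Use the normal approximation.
d ≈ 0.40

Minimum detectable effect (two-sample t-test, normal approximation):
d = (z_{α/2} + z_β) / √(n/2)
d = (2.241 + 0.613) / √(104/2)
d = 2.854 / 7.211
d ≈ 0.40

By Cohen's convention (0.2 small / 0.5 medium / 0.8 large): small effect.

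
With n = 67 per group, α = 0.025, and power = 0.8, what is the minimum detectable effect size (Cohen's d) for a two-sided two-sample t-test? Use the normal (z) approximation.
d ≈ 0.53

Minimum detectable effect (two-sample t-test, normal approximation):
d = (z_{α/2} + z_β) / √(n/2)
d = (2.241 + 0.842) / √(67/2)
d = 3.083 / 5.788
d ≈ 0.53

By Cohen's convention (0.2 small / 0.5 medium / 0.8 large): medium effect.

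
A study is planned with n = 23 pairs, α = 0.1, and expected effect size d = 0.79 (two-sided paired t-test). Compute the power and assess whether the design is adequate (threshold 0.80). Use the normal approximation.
Power ≈ 0.98; the study is adequately powered (power ≥ 0.80)

Power calculation (paired t-test, normal approximation):
z_β = d · √n - z_{α/2}
z_β = 0.79 · √23 - 1.645
z_β = 0.79 · 4.796 - 1.645
z_β = 2.144

Power = Φ(z_β) = Φ(2.144) ≈ 0.984

Effect size d = 0.79 is medium by Cohen's convention (0.2/0.5/0.8).

Threshold: power ≥ 0.80 is conventionally adequate.
Power ≈ 0.98 → the study is adequately powered (power ≥ 0.80).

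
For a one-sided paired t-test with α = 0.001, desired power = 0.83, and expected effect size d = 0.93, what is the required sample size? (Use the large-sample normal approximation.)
n = 19 pairs

Sample size formula (paired t-test, normal approximation):
n = ((z_α + z_β) / d)²

z_α = 3.090 (for α = 0.001, one-sided)
z_β = 0.954 (for power = 0.83)
d = 0.93

n = ((3.090 + 0.954) / 0.93)²
n = (4.348)²
n ≈ 18.91
Round up to the next whole number: n = 19 pairs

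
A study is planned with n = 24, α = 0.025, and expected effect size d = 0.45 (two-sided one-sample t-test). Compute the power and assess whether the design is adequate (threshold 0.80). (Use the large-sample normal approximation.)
Power ≈ 0.49; the study is underpowered (power < 0.80)

Power calculation (one-sample t-test, normal approximation):
z_β = d · √n - z_{α/2}
z_β = 0.45 · √24 - 2.241
z_β = 0.45 · 4.899 - 2.241
z_β = -0.037

Power = Φ(z_β) = Φ(-0.037) ≈ 0.485

Effect size d = 0.45 is small by Cohen's convention (0.2/0.5/0.8).

Threshold: power ≥ 0.80 is conventionally adequate.
Power ≈ 0.49 → the study is underpowered (power < 0.80).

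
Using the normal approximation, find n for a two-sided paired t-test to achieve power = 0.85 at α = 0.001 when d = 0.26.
n = 277 pairs

Sample size formula (paired t-test, normal approximation):
n = ((z_{α/2} + z_β) / d)²

z_{α/2} = 3.291 (for α = 0.001, two-sided)
z_β = 1.036 (for power = 0.85)
d = 0.26

n = ((3.291 + 1.036) / 0.26)²
n = (16.642)²
n ≈ 276.96
Round up to the next whole number: n = 277 pairs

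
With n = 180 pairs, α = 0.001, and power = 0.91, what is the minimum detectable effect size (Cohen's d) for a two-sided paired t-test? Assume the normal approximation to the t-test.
d ≈ 0.35

Minimum detectable effect (paired t-test, normal approximation):
d = (z_{α/2} + z_β) / √n
d = (3.291 + 1.341) / √180
d = 4.631 / 13.416
d ≈ 0.35

By Cohen's convention (0.2 small / 0.5 medium / 0.8 large): small effect.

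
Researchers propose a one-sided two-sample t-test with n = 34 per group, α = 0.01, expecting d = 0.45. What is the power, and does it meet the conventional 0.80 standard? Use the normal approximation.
Power ≈ 0.32; the study is underpowered (power < 0.80)

Power calculation (two-sample t-test, normal approximation):
z_β = d · √(n/2) - z_α
z_β = 0.45 · √(34/2) - 2.326
z_β = 0.45 · 4.123 - 2.326
z_β = -0.471

Power = Φ(z_β) = Φ(-0.471) ≈ 0.319

Effect size d = 0.45 is small by Cohen's convention (0.2/0.5/0.8).

Threshold: power ≥ 0.80 is conventionally adequate.
Power ≈ 0.32 → the study is underpowered (power < 0.80).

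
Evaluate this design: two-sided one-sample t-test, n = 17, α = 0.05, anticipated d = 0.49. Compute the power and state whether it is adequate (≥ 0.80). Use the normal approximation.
Power ≈ 0.52; the study is underpowered (power < 0.80)

Power calculation (one-sample t-test, normal approximation):
z_β = d · √n - z_{α/2}
z_β = 0.49 · √17 - 1.960
z_β = 0.49 · 4.123 - 1.960
z_β = 0.060

Power = Φ(z_β) = Φ(0.060) ≈ 0.524

Effect size d = 0.49 is small by Cohen's convention (0.2/0.5/0.8).

Threshold: power ≥ 0.80 is conventionally adequate.
Power ≈ 0.52 → the study is underpowered (power < 0.80).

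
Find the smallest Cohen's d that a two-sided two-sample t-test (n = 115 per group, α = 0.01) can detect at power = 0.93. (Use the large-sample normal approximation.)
d ≈ 0.53

Minimum detectable effect (two-sample t-test, normal approximation):
d = (z_{α/2} + z_β) / √(n/2)
d = (2.576 + 1.476) / √(115/2)
d = 4.052 / 7.583
d ≈ 0.53

By Cohen's convention (0.2 small / 0.5 medium / 0.8 large): medium effect.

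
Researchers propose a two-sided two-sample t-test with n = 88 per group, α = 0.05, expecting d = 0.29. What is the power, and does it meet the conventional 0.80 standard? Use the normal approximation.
Power ≈ 0.49; the study is underpowered (power < 0.80)

Power calculation (two-sample t-test, normal approximation):
z_β = d · √(n/2) - z_{α/2}
z_β = 0.29 · √(88/2) - 1.960
z_β = 0.29 · 6.633 - 1.960
z_β = -0.036

Power = Φ(z_β) = Φ(-0.036) ≈ 0.486

Effect size d = 0.29 is small by Cohen's convention (0.2/0.5/0.8).

Threshold: power ≥ 0.80 is conventionally adequate.
Power ≈ 0.49 → the study is underpowered (power < 0.80).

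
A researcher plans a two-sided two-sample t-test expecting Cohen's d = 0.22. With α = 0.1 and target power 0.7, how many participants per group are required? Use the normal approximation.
n = 195 per group

Sample size formula (two-sample t-test, normal approximation):
n = 2 · ((z_{α/2} + z_β) / d)²

z_{α/2} = 1.645 (for α = 0.1, two-sided)
z_β = 0.524 (for power = 0.7)
d = 0.22

n = 2 · ((1.645 + 0.524) / 0.22)²
n = 2 · (9.859)²
n ≈ 194.40
Round up to the next whole number: n = 195 per group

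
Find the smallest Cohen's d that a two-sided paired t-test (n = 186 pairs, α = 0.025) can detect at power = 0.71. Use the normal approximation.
d ≈ 0.20

Minimum detectable effect (paired t-test, normal approximation):
d = (z_{α/2} + z_β) / √n
d = (2.241 + 0.553) / √186
d = 2.795 / 13.638
d ≈ 0.20

By Cohen's convention (0.2 small / 0.5 medium / 0.8 large): small effect.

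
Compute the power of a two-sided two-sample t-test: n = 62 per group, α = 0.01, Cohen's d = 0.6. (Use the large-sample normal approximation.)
Power ≈ 0.78

Power calculation (two-sample t-test, normal approximation):
z_β = d · √(n/2) - z_{α/2}
z_β = 0.6 · √(62/2) - 2.576
z_β = 0.6 · 5.568 - 2.576
z_β = 0.765

Power = Φ(z_β) = Φ(0.765) ≈ 0.778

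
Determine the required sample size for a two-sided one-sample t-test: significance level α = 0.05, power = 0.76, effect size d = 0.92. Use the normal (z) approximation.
n = 9

Sample size formula (one-sample t-test, normal approximation):
n = ((z_{α/2} + z_β) / d)²

z_{α/2} = 1.960 (for α = 0.05, two-sided)
z_β = 0.706 (for power = 0.76)
d = 0.92

n = ((1.960 + 0.706) / 0.92)²
n = (2.898)²
n ≈ 8.40
Round up to the next whole number: n = 9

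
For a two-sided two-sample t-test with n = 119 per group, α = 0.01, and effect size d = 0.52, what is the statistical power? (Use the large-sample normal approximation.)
Power ≈ 0.92

Power calculation (two-sample t-test, normal approximation):
z_β = d · √(n/2) - z_{α/2}
z_β = 0.52 · √(119/2) - 2.576
z_β = 0.52 · 7.714 - 2.576
z_β = 1.435

Power = Φ(z_β) = Φ(1.435) ≈ 0.924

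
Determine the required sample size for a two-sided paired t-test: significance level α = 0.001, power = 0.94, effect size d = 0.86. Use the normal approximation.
n = 32 pairs

Sample size formula (paired t-test, normal approximation):
n = ((z_{α/2} + z_β) / d)²

z_{α/2} = 3.291 (for α = 0.001, two-sided)
z_β = 1.555 (for power = 0.94)
d = 0.86

n = ((3.291 + 1.555) / 0.86)²
n = (5.635)²
n ≈ 31.75
Round up to the next whole number: n = 32 pairs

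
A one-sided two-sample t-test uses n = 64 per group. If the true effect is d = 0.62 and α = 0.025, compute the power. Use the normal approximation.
Power ≈ 0.94

Power calculation (two-sample t-test, normal approximation):
z_β = d · √(n/2) - z_α
z_β = 0.62 · √(64/2) - 1.960
z_β = 0.62 · 5.657 - 1.960
z_β = 1.547

Power = Φ(z_β) = Φ(1.547) ≈ 0.939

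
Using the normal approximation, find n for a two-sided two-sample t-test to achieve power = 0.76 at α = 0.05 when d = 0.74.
n = 26 per group

Sample size formula (two-sample t-test, normal approximation):
n = 2 · ((z_{α/2} + z_β) / d)²

z_{α/2} = 1.960 (for α = 0.05, two-sided)
z_β = 0.706 (for power = 0.76)
d = 0.74

n = 2 · ((1.960 + 0.706) / 0.74)²
n = 2 · (3.603)²
n ≈ 25.96
Round up to the next whole number: n = 26 per group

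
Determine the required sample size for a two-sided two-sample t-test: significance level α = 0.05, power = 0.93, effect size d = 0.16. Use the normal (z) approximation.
n = 923 per group

Sample size formula (two-sample t-test, normal approximation):
n = 2 · ((z_{α/2} + z_β) / d)²

z_{α/2} = 1.960 (for α = 0.05, two-sided)
z_β = 1.476 (for power = 0.93)
d = 0.16

n = 2 · ((1.960 + 1.476) / 0.16)²
n = 2 · (21.475)²
n ≈ 922.35
Round up to the next whole number: n = 923 per group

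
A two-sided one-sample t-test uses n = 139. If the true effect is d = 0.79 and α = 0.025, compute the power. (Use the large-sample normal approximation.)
Power ≈ 1.00

Power calculation (one-sample t-test, normal approximation):
z_β = d · √n - z_{α/2}
z_β = 0.79 · √139 - 2.241
z_β = 0.79 · 11.790 - 2.241
z_β = 7.073

Power = Φ(z_β) = Φ(7.073) ≈ 1.000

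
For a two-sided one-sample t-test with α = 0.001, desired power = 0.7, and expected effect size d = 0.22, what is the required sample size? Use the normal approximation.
n = 301

Sample size formula (one-sample t-test, normal approximation):
n = ((z_{α/2} + z_β) / d)²

z_{α/2} = 3.291 (for α = 0.001, two-sided)
z_β = 0.524 (for power = 0.7)
d = 0.22

n = ((3.291 + 0.524) / 0.22)²
n = (17.341)²
n ≈ 300.71
Round up to the next whole number: n = 301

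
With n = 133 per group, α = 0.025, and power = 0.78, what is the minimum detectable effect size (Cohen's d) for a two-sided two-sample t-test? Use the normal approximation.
d ≈ 0.37

Minimum detectable effect (two-sample t-test, normal approximation):
d = (z_{α/2} + z_β) / √(n/2)
d = (2.241 + 0.772) / √(133/2)
d = 3.014 / 8.155
d ≈ 0.37

By Cohen's convention (0.2 small / 0.5 medium / 0.8 large): small effect.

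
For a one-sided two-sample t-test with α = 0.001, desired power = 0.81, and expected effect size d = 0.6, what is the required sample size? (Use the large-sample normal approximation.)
n = 88 per group

Sample size formula (two-sample t-test, normal approximation):
n = 2 · ((z_α + z_β) / d)²

z_α = 3.090 (for α = 0.001, one-sided)
z_β = 0.878 (for power = 0.81)
d = 0.6

n = 2 · ((3.090 + 0.878) / 0.6)²
n = 2 · (6.613)²
n ≈ 87.46
Round up to the next whole number: n = 88 per group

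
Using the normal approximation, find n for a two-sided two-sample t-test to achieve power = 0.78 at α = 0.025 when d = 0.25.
n = 291 per group

Sample size formula (two-sample t-test, normal approximation):
n = 2 · ((z_{α/2} + z_β) / d)²

z_{α/2} = 2.241 (for α = 0.025, two-sided)
z_β = 0.772 (for power = 0.78)
d = 0.25

n = 2 · ((2.241 + 0.772) / 0.25)²
n = 2 · (12.052)²
n ≈ 290.50
Round up to the next whole number: n = 291 per group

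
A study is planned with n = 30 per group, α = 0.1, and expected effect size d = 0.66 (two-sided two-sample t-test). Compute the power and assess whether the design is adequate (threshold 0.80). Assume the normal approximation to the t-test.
Power ≈ 0.82; the study is adequately powered (power ≥ 0.80)

Power calculation (two-sample t-test, normal approximation):
z_β = d · √(n/2) - z_{α/2}
z_β = 0.66 · √(30/2) - 1.645
z_β = 0.66 · 3.873 - 1.645
z_β = 0.911

Power = Φ(z_β) = Φ(0.911) ≈ 0.819

Effect size d = 0.66 is medium by Cohen's convention (0.2/0.5/0.8).

Threshold: power ≥ 0.80 is conventionally adequate.
Power ≈ 0.82 → the study is adequately powered (power ≥ 0.80).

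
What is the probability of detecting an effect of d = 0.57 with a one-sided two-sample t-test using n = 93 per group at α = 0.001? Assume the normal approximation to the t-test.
Power ≈ 0.79

Power calculation (two-sample t-test, normal approximation):
z_β = d · √(n/2) - z_α
z_β = 0.57 · √(93/2) - 3.090
z_β = 0.57 · 6.819 - 3.090
z_β = 0.797

Power = Φ(z_β) = Φ(0.797) ≈ 0.787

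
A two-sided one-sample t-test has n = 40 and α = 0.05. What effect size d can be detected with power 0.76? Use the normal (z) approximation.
d ≈ 0.42

Minimum detectable effect (one-sample t-test, normal approximation):
d = (z_{α/2} + z_β) / √n
d = (1.960 + 0.706) / √40
d = 2.666 / 6.325
d ≈ 0.42

By Cohen's convention (0.2 small / 0.5 medium / 0.8 large): small effect.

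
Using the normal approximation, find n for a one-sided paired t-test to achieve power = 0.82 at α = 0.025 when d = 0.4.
n = 52 pairs

Sample size formula (paired t-test, normal approximation):
n = ((z_α + z_β) / d)²

z_α = 1.960 (for α = 0.025, one-sided)
z_β = 0.915 (for power = 0.82)
d = 0.4

n = ((1.960 + 0.915) / 0.4)²
n = (7.188)²
n ≈ 51.67
Round up to the next whole number: n = 52 pairs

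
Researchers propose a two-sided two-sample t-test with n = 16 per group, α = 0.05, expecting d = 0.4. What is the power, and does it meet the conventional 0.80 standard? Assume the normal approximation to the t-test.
Power ≈ 0.20; the study is underpowered (power < 0.80)

Power calculation (two-sample t-test, normal approximation):
z_β = d · √(n/2) - z_{α/2}
z_β = 0.4 · √(16/2) - 1.960
z_β = 0.4 · 2.828 - 1.960
z_β = -0.829

Power = Φ(z_β) = Φ(-0.829) ≈ 0.204

Effect size d = 0.4 is small by Cohen's convention (0.2/0.5/0.8).

Threshold: power ≥ 0.80 is conventionally adequate.
Power ≈ 0.20 → the study is underpowered (power < 0.80).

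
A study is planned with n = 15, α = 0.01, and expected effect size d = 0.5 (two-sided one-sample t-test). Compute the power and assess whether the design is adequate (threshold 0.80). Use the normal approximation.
Power ≈ 0.26; the study is underpowered (power < 0.80)

Power calculation (one-sample t-test, normal approximation):
z_β = d · √n - z_{α/2}
z_β = 0.5 · √15 - 2.576
z_β = 0.5 · 3.873 - 2.576
z_β = -0.639

Power = Φ(z_β) = Φ(-0.639) ≈ 0.261

Effect size d = 0.5 is medium by Cohen's convention (0.2/0.5/0.8).

Threshold: power ≥ 0.80 is conventionally adequate.
Power ≈ 0.26 → the study is underpowered (power < 0.80).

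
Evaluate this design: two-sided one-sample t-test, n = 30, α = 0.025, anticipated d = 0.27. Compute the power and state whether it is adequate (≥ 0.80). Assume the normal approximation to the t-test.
Power ≈ 0.22; the study is underpowered (power < 0.80)

Power calculation (one-sample t-test, normal approximation):
z_β = d · √n - z_{α/2}
z_β = 0.27 · √30 - 2.241
z_β = 0.27 · 5.477 - 2.241
z_β = -0.763

Power = Φ(z_β) = Φ(-0.763) ≈ 0.223

Effect size d = 0.27 is small by Cohen's convention (0.2/0.5/0.8).

Threshold: power ≥ 0.80 is conventionally adequate.
Power ≈ 0.22 → the study is underpowered (power < 0.80).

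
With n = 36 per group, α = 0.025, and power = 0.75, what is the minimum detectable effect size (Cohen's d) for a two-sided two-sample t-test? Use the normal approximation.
d ≈ 0.69

Minimum detectable effect (two-sample t-test, normal approximation):
d = (z_{α/2} + z_β) / √(n/2)
d = (2.241 + 0.674) / √(36/2)
d = 2.916 / 4.243
d ≈ 0.69

By Cohen's convention (0.2 small / 0.5 medium / 0.8 large): medium effect.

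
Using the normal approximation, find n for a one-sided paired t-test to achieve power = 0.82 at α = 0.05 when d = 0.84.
n = 10 pairs

Sample size formula (paired t-test, normal approximation):
n = ((z_α + z_β) / d)²

z_α = 1.645 (for α = 0.05, one-sided)
z_β = 0.915 (for power = 0.82)
d = 0.84

n = ((1.645 + 0.915) / 0.84)²
n = (3.048)²
n ≈ 9.29
Round up to the next whole number: n = 10 pairs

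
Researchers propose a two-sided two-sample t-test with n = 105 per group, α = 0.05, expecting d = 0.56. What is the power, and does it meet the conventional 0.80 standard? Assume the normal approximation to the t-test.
Power ≈ 0.98; the study is adequately powered (power ≥ 0.80)

Power calculation (two-sample t-test, normal approximation):
z_β = d · √(n/2) - z_{α/2}
z_β = 0.56 · √(105/2) - 1.960
z_β = 0.56 · 7.246 - 1.960
z_β = 2.098

Power = Φ(z_β) = Φ(2.098) ≈ 0.982

Effect size d = 0.56 is medium by Cohen's convention (0.2/0.5/0.8).

Threshold: power ≥ 0.80 is conventionally adequate.
Power ≈ 0.98 → the study is adequately powered (power ≥ 0.80).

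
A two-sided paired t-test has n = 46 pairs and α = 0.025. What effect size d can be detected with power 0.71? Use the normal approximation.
d ≈ 0.41

Minimum detectable effect (paired t-test, normal approximation):
d = (z_{α/2} + z_β) / √n
d = (2.241 + 0.553) / √46
d = 2.795 / 6.782
d ≈ 0.41

By Cohen's convention (0.2 small / 0.5 medium / 0.8 large): small effect.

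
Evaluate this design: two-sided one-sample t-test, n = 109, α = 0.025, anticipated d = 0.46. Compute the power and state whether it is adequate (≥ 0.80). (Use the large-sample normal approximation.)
Power ≈ 0.99; the study is adequately powered (power ≥ 0.80)

Power calculation (one-sample t-test, normal approximation):
z_β = d · √n - z_{α/2}
z_β = 0.46 · √109 - 2.241
z_β = 0.46 · 10.440 - 2.241
z_β = 2.561

Power = Φ(z_β) = Φ(2.561) ≈ 0.995

Effect size d = 0.46 is small by Cohen's convention (0.2/0.5/0.8).

Threshold: power ≥ 0.80 is conventionally adequate.
Power ≈ 0.99 → the study is adequately powered (power ≥ 0.80).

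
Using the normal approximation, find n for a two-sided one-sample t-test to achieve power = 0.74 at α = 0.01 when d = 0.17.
n = 359

Sample size formula (one-sample t-test, normal approximation):
n = ((z_{α/2} + z_β) / d)²

z_{α/2} = 2.576 (for α = 0.01, two-sided)
z_β = 0.643 (for power = 0.74)
d = 0.17

n = ((2.576 + 0.643) / 0.17)²
n = (18.935)²
n ≈ 358.53
Round up to the next whole number: n = 359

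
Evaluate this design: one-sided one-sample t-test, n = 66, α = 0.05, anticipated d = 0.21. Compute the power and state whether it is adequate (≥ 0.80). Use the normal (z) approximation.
Power ≈ 0.52; the study is underpowered (power < 0.80)

Power calculation (one-sample t-test, normal approximation):
z_β = d · √n - z_α
z_β = 0.21 · √66 - 1.645
z_β = 0.21 · 8.124 - 1.645
z_β = 0.061

Power = Φ(z_β) = Φ(0.061) ≈ 0.524

Effect size d = 0.21 is small by Cohen's convention (0.2/0.5/0.8).

Threshold: power ≥ 0.80 is conventionally adequate.
Power ≈ 0.52 → the study is underpowered (power < 0.80).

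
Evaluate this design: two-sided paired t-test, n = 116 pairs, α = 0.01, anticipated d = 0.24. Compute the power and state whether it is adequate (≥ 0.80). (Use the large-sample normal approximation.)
Power ≈ 0.50; the study is underpowered (power < 0.80)

Power calculation (paired t-test, normal approximation):
z_β = d · √n - z_{α/2}
z_β = 0.24 · √116 - 2.576
z_β = 0.24 · 10.770 - 2.576
z_β = 0.009

Power = Φ(z_β) = Φ(0.009) ≈ 0.504

Effect size d = 0.24 is small by Cohen's convention (0.2/0.5/0.8).

Threshold: power ≥ 0.80 is conventionally adequate.
Power ≈ 0.50 → the study is underpowered (power < 0.80).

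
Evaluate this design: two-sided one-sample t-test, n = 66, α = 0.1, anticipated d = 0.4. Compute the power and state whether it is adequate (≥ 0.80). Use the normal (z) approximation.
Power ≈ 0.95; the study is adequately powered (power ≥ 0.80)

Power calculation (one-sample t-test, normal approximation):
z_β = d · √n - z_{α/2}
z_β = 0.4 · √66 - 1.645
z_β = 0.4 · 8.124 - 1.645
z_β = 1.605

Power = Φ(z_β) = Φ(1.605) ≈ 0.946

Effect size d = 0.4 is small by Cohen's convention (0.2/0.5/0.8).

Threshold: power ≥ 0.80 is conventionally adequate.
Power ≈ 0.95 → the study is adequately powered (power ≥ 0.80).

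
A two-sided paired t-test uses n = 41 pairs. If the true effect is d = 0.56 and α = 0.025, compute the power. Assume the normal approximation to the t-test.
Power ≈ 0.91

Power calculation (paired t-test, normal approximation):
z_β = d · √n - z_{α/2}
z_β = 0.56 · √41 - 2.241
z_β = 0.56 · 6.403 - 2.241
z_β = 1.344

Power = Φ(z_β) = Φ(1.344) ≈ 0.911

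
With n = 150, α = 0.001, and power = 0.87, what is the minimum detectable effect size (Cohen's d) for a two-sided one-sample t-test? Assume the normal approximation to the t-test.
d ≈ 0.36

Minimum detectable effect (one-sample t-test, normal approximation):
d = (z_{α/2} + z_β) / √n
d = (3.291 + 1.126) / √150
d = 4.417 / 12.247
d ≈ 0.36

By Cohen's convention (0.2 small / 0.5 medium / 0.8 large): small effect.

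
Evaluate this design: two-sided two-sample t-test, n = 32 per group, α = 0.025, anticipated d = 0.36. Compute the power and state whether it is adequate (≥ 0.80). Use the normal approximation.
Power ≈ 0.21; the study is underpowered (power < 0.80)

Power calculation (two-sample t-test, normal approximation):
z_β = d · √(n/2) - z_{α/2}
z_β = 0.36 · √(32/2) - 2.241
z_β = 0.36 · 4.000 - 2.241
z_β = -0.801

Power = Φ(z_β) = Φ(-0.801) ≈ 0.211

Effect size d = 0.36 is small by Cohen's convention (0.2/0.5/0.8).

Threshold: power ≥ 0.80 is conventionally adequate.
Power ≈ 0.21 → the study is underpowered (power < 0.80).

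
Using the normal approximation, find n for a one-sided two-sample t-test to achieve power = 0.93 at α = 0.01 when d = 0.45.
n = 143 per group

Sample size formula (two-sample t-test, normal approximation):
n = 2 · ((z_α + z_β) / d)²

z_α = 2.326 (for α = 0.01, one-sided)
z_β = 1.476 (for power = 0.93)
d = 0.45

n = 2 · ((2.326 + 1.476) / 0.45)²
n = 2 · (8.449)²
n ≈ 142.77
Round up to the next whole number: n = 143 per group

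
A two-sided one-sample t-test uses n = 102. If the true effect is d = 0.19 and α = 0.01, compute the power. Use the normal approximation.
Power ≈ 0.26

Power calculation (one-sample t-test, normal approximation):
z_β = d · √n - z_{α/2}
z_β = 0.19 · √102 - 2.576
z_β = 0.19 · 10.100 - 2.576
z_β = -0.657

Power = Φ(z_β) = Φ(-0.657) ≈ 0.256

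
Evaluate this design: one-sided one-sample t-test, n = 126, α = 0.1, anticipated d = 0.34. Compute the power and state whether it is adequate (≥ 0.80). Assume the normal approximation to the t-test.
Power ≈ 0.99; the study is adequately powered (power ≥ 0.80)

Power calculation (one-sample t-test, normal approximation):
z_β = d · √n - z_α
z_β = 0.34 · √126 - 1.282
z_β = 0.34 · 11.225 - 1.282
z_β = 2.535

Power = Φ(z_β) = Φ(2.535) ≈ 0.994

Effect size d = 0.34 is small by Cohen's convention (0.2/0.5/0.8).

Threshold: power ≥ 0.80 is conventionally adequate.
Power ≈ 0.99 → the study is adequately powered (power ≥ 0.80).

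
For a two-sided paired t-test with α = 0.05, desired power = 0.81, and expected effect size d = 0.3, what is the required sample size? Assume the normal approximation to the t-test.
n = 90 pairs

Sample size formula (paired t-test, normal approximation):
n = ((z_{α/2} + z_β) / d)²

z_{α/2} = 1.960 (for α = 0.05, two-sided)
z_β = 0.878 (for power = 0.81)
d = 0.3

n = ((1.960 + 0.878) / 0.3)²
n = (9.460)²
n ≈ 89.49
Round up to the next whole number: n = 90 pairs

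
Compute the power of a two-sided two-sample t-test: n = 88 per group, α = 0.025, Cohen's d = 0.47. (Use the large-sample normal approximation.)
Power ≈ 0.81

Power calculation (two-sample t-test, normal approximation):
z_β = d · √(n/2) - z_{α/2}
z_β = 0.47 · √(88/2) - 2.241
z_β = 0.47 · 6.633 - 2.241
z_β = 0.876

Power = Φ(z_β) = Φ(0.876) ≈ 0.810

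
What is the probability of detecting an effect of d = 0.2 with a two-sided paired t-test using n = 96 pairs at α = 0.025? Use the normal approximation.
Power ≈ 0.39

Power calculation (paired t-test, normal approximation):
z_β = d · √n - z_{α/2}
z_β = 0.2 · √96 - 2.241
z_β = 0.2 · 9.798 - 2.241
z_β = -0.282

Power = Φ(z_β) = Φ(-0.282) ≈ 0.389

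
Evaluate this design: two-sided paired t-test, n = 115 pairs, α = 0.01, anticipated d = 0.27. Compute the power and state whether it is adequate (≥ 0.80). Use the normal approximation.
Power ≈ 0.63; the study is underpowered (power < 0.80)

Power calculation (paired t-test, normal approximation):
z_β = d · √n - z_{α/2}
z_β = 0.27 · √115 - 2.576
z_β = 0.27 · 10.724 - 2.576
z_β = 0.320

Power = Φ(z_β) = Φ(0.320) ≈ 0.625

Effect size d = 0.27 is small by Cohen's convention (0.2/0.5/0.8).

Threshold: power ≥ 0.80 is conventionally adequate.
Power ≈ 0.63 → the study is underpowered (power < 0.80).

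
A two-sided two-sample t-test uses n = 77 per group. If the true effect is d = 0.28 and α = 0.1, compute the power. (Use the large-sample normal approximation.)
Power ≈ 0.54

Power calculation (two-sample t-test, normal approximation):
z_β = d · √(n/2) - z_{α/2}
z_β = 0.28 · √(77/2) - 1.645
z_β = 0.28 · 6.205 - 1.645
z_β = 0.093

Power = Φ(z_β) = Φ(0.093) ≈ 0.537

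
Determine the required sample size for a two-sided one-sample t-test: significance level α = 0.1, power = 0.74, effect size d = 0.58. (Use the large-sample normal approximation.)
n = 16

Sample size formula (one-sample t-test, normal approximation):
n = ((z_{α/2} + z_β) / d)²

z_{α/2} = 1.645 (for α = 0.1, two-sided)
z_β = 0.643 (for power = 0.74)
d = 0.58

n = ((1.645 + 0.643) / 0.58)²
n = (3.945)²
n ≈ 15.56
Round up to the next whole number: n = 16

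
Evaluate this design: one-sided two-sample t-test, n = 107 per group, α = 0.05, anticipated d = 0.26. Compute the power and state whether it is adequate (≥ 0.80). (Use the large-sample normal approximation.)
Power ≈ 0.60; the study is underpowered (power < 0.80)

Power calculation (two-sample t-test, normal approximation):
z_β = d · √(n/2) - z_α
z_β = 0.26 · √(107/2) - 1.645
z_β = 0.26 · 7.314 - 1.645
z_β = 0.257

Power = Φ(z_β) = Φ(0.257) ≈ 0.601

Effect size d = 0.26 is small by Cohen's convention (0.2/0.5/0.8).

Threshold: power ≥ 0.80 is conventionally adequate.
Power ≈ 0.60 → the study is underpowered (power < 0.80).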